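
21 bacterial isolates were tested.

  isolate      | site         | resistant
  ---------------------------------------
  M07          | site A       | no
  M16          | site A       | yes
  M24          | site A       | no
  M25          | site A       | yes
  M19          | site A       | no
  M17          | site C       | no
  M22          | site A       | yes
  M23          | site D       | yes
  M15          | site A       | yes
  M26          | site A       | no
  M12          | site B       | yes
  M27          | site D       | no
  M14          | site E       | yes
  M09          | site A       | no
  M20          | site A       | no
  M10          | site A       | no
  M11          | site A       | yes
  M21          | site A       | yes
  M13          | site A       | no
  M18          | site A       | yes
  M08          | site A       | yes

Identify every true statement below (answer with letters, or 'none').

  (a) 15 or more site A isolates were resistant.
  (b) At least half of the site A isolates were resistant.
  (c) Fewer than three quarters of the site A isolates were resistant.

(b), (c)

|A| = 16, |A ∩ B| = 8, |A ∖ B| = 8.
(a) |A ∩ B| ≥ 15: fails.
(b) |A ∩ B| ≥ |A ∖ B|: holds.
(c) |A ∩ B| / |A| < 3/4: holds.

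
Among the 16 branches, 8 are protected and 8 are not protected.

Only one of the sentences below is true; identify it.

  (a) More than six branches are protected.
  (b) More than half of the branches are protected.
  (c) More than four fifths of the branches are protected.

(a)

|A| = 16, |A ∩ B| = 8, |A ∖ B| = 8.
(a) requires |A ∩ B| > 6: true.
(b) requires |A ∩ B| > |A ∖ B|: false.
(c) requires |A ∩ B| / |A| > 4/5: false.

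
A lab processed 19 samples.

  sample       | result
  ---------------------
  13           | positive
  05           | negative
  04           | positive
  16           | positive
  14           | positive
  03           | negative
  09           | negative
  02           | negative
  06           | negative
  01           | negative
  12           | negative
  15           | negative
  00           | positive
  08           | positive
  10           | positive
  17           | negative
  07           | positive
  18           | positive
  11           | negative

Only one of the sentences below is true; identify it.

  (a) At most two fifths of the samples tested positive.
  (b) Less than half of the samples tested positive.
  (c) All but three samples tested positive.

|A| = 19, |A ∩ B| = 9, |A ∖ B| = 10.
(a) requires |A ∩ B| / |A| ≤ 2/5: false.
(b) requires |A ∩ B| < |A ∖ B|: true.
(c) requires |A ∖ B| = 3: false.

(b)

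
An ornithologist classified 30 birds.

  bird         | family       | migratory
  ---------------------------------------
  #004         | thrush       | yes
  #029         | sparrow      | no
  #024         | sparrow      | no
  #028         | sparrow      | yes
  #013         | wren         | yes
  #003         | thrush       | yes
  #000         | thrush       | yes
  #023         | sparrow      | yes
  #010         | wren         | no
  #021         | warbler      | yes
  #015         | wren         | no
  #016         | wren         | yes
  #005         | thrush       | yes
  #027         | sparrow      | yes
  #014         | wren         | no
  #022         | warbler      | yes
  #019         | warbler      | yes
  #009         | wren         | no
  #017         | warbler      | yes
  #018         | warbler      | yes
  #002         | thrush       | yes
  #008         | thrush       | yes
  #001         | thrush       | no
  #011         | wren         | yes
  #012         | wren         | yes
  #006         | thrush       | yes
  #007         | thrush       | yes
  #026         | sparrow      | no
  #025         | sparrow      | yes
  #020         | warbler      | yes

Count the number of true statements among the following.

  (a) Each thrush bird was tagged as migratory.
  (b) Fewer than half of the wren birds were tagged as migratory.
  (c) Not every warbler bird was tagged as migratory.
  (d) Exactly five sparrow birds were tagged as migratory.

0

(a) thrush: |A| = 9, |A ∩ B| = 8; needs A ⊆ B, i.e. every element of A is in B (|A ∖ B| = 0) — false.
(b) wren: |A| = 8, |A ∩ B| = 4; needs |A ∩ B| < |A ∖ B| — false.
(c) warbler: |A| = 6, |A ∩ B| = 6; needs A ⊄ B (|A ∖ B| ≥ 1) — false.
(d) sparrow: |A| = 7, |A ∩ B| = 4; needs |A ∩ B| = 5 — false.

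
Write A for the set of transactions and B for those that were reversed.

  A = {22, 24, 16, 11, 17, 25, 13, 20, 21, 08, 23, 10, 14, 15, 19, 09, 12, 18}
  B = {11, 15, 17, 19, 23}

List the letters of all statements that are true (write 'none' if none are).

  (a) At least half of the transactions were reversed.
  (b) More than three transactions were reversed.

(b)

|A| = 18, |A ∩ B| = 5, |A ∖ B| = 13.
(a) |A ∩ B| ≥ |A ∖ B|: fails.
(b) |A ∩ B| > 3: holds.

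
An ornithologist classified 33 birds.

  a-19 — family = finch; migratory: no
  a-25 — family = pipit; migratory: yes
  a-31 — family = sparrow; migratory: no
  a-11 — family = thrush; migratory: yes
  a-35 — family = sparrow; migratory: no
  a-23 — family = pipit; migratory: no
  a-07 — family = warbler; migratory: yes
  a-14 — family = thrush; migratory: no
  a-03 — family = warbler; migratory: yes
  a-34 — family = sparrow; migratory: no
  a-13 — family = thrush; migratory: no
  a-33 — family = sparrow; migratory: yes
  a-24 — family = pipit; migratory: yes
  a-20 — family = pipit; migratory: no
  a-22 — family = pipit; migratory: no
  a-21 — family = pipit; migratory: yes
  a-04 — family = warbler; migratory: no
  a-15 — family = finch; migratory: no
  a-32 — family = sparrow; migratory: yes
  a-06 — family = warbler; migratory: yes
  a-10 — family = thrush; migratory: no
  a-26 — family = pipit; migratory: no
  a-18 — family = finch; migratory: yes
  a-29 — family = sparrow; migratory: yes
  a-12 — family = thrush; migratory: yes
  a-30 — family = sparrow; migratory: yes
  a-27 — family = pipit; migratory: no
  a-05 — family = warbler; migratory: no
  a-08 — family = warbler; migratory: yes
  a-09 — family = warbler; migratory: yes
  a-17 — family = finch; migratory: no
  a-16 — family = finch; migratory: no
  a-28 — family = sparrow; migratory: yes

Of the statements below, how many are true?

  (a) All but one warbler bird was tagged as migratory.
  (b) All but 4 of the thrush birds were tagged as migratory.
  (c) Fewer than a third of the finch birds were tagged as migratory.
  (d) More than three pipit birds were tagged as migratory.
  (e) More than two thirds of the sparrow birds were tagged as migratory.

1

(a) warbler: |A| = 7, |A ∩ B| = 5; needs |A ∖ B| = 1 — false.
(b) thrush: |A| = 5, |A ∩ B| = 2; needs |A ∖ B| = 4 — false.
(c) finch: |A| = 5, |A ∩ B| = 1; needs |A ∩ B| / |A| < 1/3 — true.
(d) pipit: |A| = 8, |A ∩ B| = 3; needs |A ∩ B| > 3 — false.
(e) sparrow: |A| = 8, |A ∩ B| = 5; needs |A ∩ B| / |A| > 2/3 — false.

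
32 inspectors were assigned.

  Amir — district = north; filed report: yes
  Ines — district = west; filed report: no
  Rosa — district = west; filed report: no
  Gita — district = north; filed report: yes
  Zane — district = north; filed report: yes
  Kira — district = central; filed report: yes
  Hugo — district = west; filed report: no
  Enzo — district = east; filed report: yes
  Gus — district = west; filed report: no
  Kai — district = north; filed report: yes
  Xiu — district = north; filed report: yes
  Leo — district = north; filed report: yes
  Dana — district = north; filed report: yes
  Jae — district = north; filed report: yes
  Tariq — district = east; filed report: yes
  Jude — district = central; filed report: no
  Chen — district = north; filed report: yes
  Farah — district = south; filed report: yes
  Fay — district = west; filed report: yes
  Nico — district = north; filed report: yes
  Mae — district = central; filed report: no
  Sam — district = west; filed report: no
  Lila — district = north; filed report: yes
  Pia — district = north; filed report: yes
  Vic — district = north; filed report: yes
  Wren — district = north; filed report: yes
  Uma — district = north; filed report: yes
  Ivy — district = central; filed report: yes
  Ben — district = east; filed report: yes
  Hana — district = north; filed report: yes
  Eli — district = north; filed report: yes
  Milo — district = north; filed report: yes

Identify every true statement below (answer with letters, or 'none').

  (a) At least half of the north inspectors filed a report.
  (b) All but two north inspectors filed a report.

|A| = 18, |A ∩ B| = 18, |A ∖ B| = 0.
(a) |A ∩ B| ≥ |A ∖ B|: holds.
(b) |A ∖ B| = 2: fails.

(a)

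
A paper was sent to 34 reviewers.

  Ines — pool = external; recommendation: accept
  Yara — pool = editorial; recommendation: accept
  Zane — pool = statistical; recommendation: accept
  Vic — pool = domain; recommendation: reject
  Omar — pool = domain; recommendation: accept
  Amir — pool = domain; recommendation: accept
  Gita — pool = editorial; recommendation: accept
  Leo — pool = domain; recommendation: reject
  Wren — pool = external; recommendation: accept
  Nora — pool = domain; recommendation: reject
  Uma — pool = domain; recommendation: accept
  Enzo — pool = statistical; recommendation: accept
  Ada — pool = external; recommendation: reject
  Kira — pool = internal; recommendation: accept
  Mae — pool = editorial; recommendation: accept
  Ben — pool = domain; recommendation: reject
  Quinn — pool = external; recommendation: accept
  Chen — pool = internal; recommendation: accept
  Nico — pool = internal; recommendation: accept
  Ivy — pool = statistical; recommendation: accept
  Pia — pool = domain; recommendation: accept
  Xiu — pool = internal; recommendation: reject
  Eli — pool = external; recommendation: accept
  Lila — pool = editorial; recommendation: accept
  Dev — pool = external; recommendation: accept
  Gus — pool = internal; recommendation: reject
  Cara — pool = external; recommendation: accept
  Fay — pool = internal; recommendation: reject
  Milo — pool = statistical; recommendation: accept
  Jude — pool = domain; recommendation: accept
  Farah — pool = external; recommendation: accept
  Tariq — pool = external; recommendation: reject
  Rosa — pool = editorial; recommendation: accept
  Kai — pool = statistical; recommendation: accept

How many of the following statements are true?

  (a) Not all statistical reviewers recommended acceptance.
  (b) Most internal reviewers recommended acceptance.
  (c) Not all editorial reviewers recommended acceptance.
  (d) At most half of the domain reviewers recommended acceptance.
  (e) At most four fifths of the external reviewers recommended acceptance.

1

(a) statistical: |A| = 5, |A ∩ B| = 5; needs A ⊄ B (|A ∖ B| ≥ 1) — false.
(b) internal: |A| = 6, |A ∩ B| = 3; needs |A ∩ B| > |A ∖ B| — false.
(c) editorial: |A| = 5, |A ∩ B| = 5; needs A ⊄ B (|A ∖ B| ≥ 1) — false.
(d) domain: |A| = 9, |A ∩ B| = 5; needs |A ∩ B| ≤ |A ∖ B| — false.
(e) external: |A| = 9, |A ∩ B| = 7; needs |A ∩ B| / |A| ≤ 4/5 — true.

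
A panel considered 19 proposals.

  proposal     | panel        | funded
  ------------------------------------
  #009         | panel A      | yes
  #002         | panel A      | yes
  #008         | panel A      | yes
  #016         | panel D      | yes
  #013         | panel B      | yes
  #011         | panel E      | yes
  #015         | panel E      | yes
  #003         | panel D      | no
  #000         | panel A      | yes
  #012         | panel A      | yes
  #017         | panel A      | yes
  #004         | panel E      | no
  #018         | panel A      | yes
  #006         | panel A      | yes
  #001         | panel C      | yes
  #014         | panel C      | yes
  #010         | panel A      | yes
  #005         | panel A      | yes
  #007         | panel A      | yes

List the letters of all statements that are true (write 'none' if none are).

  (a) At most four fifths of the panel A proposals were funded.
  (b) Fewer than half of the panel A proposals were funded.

none

|A| = 11, |A ∩ B| = 11, |A ∖ B| = 0.
(a) |A ∩ B| / |A| ≤ 4/5: fails.
(b) |A ∩ B| < |A ∖ B|: fails.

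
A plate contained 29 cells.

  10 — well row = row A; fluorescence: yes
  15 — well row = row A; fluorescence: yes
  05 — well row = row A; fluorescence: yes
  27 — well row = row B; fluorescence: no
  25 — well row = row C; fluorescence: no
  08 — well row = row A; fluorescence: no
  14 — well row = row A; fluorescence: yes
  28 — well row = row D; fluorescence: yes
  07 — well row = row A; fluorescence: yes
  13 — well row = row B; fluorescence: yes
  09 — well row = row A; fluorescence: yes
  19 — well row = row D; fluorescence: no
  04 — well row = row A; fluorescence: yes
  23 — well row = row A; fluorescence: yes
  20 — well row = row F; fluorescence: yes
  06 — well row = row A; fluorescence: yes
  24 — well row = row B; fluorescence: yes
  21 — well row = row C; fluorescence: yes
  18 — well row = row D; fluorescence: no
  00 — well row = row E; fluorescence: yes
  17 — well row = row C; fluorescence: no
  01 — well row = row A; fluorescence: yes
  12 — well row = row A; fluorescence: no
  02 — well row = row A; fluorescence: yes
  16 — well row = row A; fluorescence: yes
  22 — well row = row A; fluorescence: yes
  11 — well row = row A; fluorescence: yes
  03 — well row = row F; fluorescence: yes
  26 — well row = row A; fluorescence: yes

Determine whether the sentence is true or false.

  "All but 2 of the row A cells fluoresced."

'All but 2 of the row A cells fluoresced' holds iff |A ∖ B| = 2.
|A| = 17, |A ∩ B| = 15, |A ∖ B| = 2.
|A ∖ B| = 2, so the statement is true.

True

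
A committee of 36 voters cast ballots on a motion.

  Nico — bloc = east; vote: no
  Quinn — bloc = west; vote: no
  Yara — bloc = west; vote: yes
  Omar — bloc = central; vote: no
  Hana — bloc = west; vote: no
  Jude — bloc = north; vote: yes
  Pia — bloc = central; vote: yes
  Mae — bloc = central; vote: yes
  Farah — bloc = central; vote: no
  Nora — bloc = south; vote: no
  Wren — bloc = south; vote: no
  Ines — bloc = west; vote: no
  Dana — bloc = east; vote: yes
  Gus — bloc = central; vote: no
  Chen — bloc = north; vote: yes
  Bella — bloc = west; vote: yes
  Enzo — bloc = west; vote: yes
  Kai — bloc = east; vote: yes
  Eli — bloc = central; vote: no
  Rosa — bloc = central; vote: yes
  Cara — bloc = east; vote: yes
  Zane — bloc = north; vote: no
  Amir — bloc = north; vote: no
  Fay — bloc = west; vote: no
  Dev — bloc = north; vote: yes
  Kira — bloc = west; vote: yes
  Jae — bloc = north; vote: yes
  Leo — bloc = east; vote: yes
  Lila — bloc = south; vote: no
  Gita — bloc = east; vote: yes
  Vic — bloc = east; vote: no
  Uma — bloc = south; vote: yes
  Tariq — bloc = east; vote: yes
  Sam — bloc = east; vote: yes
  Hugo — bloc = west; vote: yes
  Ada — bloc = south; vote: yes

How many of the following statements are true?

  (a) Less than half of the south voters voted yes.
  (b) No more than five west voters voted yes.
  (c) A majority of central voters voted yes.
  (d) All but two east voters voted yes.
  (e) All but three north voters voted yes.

(a) south: |A| = 5, |A ∩ B| = 2; needs |A ∩ B| < |A ∖ B| — true.
(b) west: |A| = 9, |A ∩ B| = 5; needs |A ∩ B| ≤ 5 — true.
(c) central: |A| = 7, |A ∩ B| = 3; needs |A ∩ B| > |A ∖ B| — false.
(d) east: |A| = 9, |A ∩ B| = 7; needs |A ∖ B| = 2 — true.
(e) north: |A| = 6, |A ∩ B| = 4; needs |A ∖ B| = 3 — false.

3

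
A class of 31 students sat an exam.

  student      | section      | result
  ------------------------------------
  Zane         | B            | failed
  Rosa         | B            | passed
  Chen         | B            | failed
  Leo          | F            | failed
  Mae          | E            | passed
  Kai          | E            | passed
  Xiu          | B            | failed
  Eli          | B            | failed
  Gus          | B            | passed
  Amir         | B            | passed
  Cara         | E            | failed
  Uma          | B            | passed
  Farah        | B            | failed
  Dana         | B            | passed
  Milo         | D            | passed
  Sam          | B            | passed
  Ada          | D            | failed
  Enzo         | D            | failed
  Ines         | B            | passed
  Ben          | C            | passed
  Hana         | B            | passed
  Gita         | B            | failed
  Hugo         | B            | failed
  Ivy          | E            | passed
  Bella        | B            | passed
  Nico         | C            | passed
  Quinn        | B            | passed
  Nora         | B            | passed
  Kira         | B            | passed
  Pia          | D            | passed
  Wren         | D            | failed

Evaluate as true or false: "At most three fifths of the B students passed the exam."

The determiner here denotes the relation: |A ∩ B| / |A| ≤ 3/5.
|A| = 19, |A ∩ B| = 12, |A ∖ B| = 7.
|A ∩ B|/|A| = 12/19, so the statement is false.

False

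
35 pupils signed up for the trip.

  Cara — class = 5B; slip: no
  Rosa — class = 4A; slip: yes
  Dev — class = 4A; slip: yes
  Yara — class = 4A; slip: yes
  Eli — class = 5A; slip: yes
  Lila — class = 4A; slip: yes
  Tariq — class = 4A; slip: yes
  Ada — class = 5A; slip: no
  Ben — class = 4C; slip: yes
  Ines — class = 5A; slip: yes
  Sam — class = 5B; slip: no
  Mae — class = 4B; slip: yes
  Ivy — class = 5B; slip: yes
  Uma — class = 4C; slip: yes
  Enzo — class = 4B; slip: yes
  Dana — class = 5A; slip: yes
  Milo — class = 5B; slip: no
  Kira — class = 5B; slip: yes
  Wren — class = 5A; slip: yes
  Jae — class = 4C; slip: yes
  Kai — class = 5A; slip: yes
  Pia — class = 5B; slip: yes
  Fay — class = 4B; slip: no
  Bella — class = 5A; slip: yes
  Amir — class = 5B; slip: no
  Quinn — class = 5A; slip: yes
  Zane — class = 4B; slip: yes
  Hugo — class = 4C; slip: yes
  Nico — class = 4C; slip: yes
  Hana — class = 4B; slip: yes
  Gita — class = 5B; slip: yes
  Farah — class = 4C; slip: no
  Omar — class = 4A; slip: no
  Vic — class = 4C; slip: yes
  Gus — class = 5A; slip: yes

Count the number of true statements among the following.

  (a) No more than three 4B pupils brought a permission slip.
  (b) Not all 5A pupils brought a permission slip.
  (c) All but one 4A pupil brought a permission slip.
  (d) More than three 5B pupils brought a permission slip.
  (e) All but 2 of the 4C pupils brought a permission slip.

3

(a) 4B: |A| = 5, |A ∩ B| = 4; needs |A ∩ B| ≤ 3 — false.
(b) 5A: |A| = 9, |A ∩ B| = 8; needs A ⊄ B (|A ∖ B| ≥ 1) — true.
(c) 4A: |A| = 6, |A ∩ B| = 5; needs |A ∖ B| = 1 — true.
(d) 5B: |A| = 8, |A ∩ B| = 4; needs |A ∩ B| > 3 — true.
(e) 4C: |A| = 7, |A ∩ B| = 6; needs |A ∖ B| = 2 — false.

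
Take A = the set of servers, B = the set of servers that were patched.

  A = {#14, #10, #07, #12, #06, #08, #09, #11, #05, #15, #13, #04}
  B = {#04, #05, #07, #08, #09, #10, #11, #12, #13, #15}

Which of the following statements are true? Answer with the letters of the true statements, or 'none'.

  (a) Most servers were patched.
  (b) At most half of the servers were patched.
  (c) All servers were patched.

|A| = 12, |A ∩ B| = 10, |A ∖ B| = 2.
(a) |A ∩ B| > |A ∖ B|: holds.
(b) |A ∩ B| ≤ |A ∖ B|: fails.
(c) A ⊆ B, i.e. every element of A is in B (|A ∖ B| = 0): fails.

(a)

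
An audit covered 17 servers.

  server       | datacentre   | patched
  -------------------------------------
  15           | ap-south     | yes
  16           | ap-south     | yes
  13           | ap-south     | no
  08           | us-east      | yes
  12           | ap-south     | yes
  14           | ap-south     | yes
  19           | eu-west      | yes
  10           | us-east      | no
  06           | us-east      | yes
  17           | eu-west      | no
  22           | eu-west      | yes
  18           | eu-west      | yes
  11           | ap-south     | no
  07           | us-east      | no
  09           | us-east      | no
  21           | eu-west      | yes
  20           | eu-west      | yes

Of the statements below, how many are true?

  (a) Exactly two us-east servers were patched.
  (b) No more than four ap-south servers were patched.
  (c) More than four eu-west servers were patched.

(a) us-east: |A| = 5, |A ∩ B| = 2; needs |A ∩ B| = 2 — true.
(b) ap-south: |A| = 6, |A ∩ B| = 4; needs |A ∩ B| ≤ 4 — true.
(c) eu-west: |A| = 6, |A ∩ B| = 5; needs |A ∩ B| > 4 — true.

3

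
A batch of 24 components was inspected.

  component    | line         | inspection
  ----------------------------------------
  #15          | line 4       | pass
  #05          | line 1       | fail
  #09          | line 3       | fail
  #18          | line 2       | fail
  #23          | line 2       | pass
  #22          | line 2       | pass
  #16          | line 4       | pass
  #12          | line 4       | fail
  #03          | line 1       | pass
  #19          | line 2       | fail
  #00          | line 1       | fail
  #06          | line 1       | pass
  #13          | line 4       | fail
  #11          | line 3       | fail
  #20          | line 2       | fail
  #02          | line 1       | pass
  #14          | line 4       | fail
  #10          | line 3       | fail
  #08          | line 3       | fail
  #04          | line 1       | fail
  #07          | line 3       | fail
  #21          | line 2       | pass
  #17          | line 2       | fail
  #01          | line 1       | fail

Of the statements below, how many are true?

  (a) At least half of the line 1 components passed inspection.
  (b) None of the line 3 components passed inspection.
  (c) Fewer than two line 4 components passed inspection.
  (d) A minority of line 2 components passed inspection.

(a) line 1: |A| = 7, |A ∩ B| = 3; needs |A ∩ B| ≥ |A ∖ B| — false.
(b) line 3: |A| = 5, |A ∩ B| = 0; needs A ∩ B = ∅ (|A ∩ B| = 0) — true.
(c) line 4: |A| = 5, |A ∩ B| = 2; needs |A ∩ B| < 2 — false.
(d) line 2: |A| = 7, |A ∩ B| = 3; needs |A ∩ B| < |A ∖ B| — true.

2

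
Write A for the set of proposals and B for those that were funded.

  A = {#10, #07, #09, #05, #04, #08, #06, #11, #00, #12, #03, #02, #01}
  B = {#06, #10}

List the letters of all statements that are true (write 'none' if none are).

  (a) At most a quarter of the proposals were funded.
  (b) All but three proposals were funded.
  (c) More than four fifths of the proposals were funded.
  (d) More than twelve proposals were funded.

(a)

|A| = 13, |A ∩ B| = 2, |A ∖ B| = 11.
(a) |A ∩ B| / |A| ≤ 1/4: holds.
(b) |A ∖ B| = 3: fails.
(c) |A ∩ B| / |A| > 4/5: fails.
(d) |A ∩ B| > 12: fails.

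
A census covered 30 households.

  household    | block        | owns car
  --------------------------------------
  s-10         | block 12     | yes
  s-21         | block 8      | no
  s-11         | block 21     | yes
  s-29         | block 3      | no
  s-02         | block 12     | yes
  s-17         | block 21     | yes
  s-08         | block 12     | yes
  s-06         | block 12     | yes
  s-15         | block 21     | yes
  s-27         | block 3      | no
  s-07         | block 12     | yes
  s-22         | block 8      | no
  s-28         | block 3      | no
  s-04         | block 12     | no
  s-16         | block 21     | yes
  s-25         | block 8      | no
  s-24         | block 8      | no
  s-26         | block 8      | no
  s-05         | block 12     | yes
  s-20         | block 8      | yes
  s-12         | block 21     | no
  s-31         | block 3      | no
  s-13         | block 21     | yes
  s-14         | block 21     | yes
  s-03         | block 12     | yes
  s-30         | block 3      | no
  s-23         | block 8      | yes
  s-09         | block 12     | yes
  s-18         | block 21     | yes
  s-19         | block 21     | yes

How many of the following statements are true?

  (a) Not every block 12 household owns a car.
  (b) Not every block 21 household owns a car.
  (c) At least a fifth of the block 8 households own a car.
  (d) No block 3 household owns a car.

(a) block 12: |A| = 9, |A ∩ B| = 8; needs A ⊄ B (|A ∖ B| ≥ 1) — true.
(b) block 21: |A| = 9, |A ∩ B| = 8; needs A ⊄ B (|A ∖ B| ≥ 1) — true.
(c) block 8: |A| = 7, |A ∩ B| = 2; needs |A ∩ B| / |A| ≥ 1/5 — true.
(d) block 3: |A| = 5, |A ∩ B| = 0; needs A ∩ B = ∅ (|A ∩ B| = 0) — true.

4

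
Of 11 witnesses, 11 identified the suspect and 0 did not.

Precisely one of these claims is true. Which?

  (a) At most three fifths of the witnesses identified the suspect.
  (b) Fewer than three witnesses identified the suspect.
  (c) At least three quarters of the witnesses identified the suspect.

(c)

|A| = 11, |A ∩ B| = 11, |A ∖ B| = 0.
(a) requires |A ∩ B| / |A| ≤ 3/5: false.
(b) requires |A ∩ B| < 3: false.
(c) requires |A ∩ B| / |A| ≥ 3/4: true.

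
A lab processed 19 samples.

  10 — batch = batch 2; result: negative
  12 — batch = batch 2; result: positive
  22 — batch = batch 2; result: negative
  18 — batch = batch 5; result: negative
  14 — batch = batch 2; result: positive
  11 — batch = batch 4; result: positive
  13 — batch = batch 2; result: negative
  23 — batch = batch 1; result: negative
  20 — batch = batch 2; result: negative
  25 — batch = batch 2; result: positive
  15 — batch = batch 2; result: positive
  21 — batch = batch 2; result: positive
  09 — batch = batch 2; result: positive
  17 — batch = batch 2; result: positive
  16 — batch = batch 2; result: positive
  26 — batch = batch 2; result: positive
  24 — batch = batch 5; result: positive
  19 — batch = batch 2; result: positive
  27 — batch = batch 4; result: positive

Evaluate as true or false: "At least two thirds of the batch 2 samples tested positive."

True

Truth condition: |A ∩ B| / |A| ≥ 2/3.
A (the restrictor) = {10, 12, 22, 14, 13, 20, 25, 15, 21, 09, 17, 16, 26, 19}, |A| = 14.
A ∩ B = {12, 14, 25, 15, 21, 09, 17, 16, 26, 19}, so |A ∩ B| = 10.
A ∖ B = {10, 22, 13, 20}, so |A ∖ B| = 4.
|A ∩ B|/|A| = 10/14, so the statement is true.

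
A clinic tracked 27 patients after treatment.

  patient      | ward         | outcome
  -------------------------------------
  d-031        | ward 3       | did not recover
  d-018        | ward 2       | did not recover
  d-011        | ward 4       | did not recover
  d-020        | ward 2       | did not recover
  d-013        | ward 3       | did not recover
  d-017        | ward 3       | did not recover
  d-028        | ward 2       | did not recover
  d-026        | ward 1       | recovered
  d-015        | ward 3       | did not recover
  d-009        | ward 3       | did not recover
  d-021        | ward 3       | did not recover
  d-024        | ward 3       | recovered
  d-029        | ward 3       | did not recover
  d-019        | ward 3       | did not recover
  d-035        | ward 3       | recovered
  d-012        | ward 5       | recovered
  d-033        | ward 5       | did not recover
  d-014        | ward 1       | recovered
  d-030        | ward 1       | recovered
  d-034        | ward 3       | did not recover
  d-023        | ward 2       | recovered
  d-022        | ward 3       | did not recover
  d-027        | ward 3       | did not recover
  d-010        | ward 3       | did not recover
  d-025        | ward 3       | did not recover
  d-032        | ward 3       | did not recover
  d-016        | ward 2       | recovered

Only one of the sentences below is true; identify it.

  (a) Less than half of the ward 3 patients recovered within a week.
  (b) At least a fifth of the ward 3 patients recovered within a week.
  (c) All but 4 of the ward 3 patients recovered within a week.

|A| = 16, |A ∩ B| = 2, |A ∖ B| = 14.
(a) requires |A ∩ B| < |A ∖ B|: true.
(b) requires |A ∩ B| / |A| ≥ 1/5: false.
(c) requires |A ∖ B| = 4: false.

(a)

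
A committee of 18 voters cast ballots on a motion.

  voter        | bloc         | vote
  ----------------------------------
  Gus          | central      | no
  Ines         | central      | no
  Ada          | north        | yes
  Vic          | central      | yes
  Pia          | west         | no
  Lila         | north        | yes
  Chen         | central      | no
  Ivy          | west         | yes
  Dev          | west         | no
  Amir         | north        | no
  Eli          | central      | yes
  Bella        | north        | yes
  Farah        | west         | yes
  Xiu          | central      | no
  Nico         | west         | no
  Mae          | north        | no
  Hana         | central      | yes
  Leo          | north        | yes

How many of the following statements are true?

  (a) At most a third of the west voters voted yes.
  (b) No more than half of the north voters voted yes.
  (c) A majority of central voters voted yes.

(a) west: |A| = 5, |A ∩ B| = 2; needs |A ∩ B| / |A| ≤ 1/3 — false.
(b) north: |A| = 6, |A ∩ B| = 4; needs |A ∩ B| ≤ |A ∖ B| — false.
(c) central: |A| = 7, |A ∩ B| = 3; needs |A ∩ B| > |A ∖ B| — false.

0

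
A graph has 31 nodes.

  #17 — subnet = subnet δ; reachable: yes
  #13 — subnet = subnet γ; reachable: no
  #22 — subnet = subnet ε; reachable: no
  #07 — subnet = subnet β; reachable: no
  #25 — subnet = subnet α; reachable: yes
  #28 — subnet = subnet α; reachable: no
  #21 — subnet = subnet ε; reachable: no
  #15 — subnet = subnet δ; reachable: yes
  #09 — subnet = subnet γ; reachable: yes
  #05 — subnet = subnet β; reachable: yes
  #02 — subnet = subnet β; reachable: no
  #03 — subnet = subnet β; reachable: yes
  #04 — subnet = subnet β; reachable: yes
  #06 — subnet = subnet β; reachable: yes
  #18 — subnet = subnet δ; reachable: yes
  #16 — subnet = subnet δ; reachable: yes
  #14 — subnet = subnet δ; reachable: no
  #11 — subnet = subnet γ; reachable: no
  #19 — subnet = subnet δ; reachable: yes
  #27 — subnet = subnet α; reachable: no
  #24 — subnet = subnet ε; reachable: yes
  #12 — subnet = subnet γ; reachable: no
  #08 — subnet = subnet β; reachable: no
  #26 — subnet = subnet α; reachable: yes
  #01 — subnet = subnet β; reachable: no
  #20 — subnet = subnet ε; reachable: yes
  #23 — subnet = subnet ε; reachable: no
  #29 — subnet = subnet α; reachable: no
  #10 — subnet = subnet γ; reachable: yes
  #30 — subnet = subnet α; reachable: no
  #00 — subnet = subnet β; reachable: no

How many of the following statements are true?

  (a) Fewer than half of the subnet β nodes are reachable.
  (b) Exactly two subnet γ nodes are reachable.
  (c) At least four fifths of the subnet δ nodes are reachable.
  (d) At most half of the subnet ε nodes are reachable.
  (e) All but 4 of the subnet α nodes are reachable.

5

(a) subnet β: |A| = 9, |A ∩ B| = 4; needs |A ∩ B| < |A ∖ B| — true.
(b) subnet γ: |A| = 5, |A ∩ B| = 2; needs |A ∩ B| = 2 — true.
(c) subnet δ: |A| = 6, |A ∩ B| = 5; needs |A ∩ B| / |A| ≥ 4/5 — true.
(d) subnet ε: |A| = 5, |A ∩ B| = 2; needs |A ∩ B| ≤ |A ∖ B| — true.
(e) subnet α: |A| = 6, |A ∩ B| = 2; needs |A ∖ B| = 4 — true.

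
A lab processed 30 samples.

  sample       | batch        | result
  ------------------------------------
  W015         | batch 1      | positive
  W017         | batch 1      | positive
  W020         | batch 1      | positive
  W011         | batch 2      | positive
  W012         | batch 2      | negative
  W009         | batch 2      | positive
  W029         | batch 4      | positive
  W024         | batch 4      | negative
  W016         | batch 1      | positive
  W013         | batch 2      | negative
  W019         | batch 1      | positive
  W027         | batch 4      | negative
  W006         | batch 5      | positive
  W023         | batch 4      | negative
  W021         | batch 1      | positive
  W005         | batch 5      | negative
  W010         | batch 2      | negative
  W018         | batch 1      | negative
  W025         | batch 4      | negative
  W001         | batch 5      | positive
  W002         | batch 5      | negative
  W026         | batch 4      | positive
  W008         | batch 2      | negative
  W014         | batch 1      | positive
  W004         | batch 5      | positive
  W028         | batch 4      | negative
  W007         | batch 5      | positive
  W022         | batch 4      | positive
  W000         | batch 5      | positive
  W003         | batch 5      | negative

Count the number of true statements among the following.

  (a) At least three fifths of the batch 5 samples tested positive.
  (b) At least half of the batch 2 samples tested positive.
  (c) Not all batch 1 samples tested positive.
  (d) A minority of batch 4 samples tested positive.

3

(a) batch 5: |A| = 8, |A ∩ B| = 5; needs |A ∩ B| / |A| ≥ 3/5 — true.
(b) batch 2: |A| = 6, |A ∩ B| = 2; needs |A ∩ B| ≥ |A ∖ B| — false.
(c) batch 1: |A| = 8, |A ∩ B| = 7; needs A ⊄ B (|A ∖ B| ≥ 1) — true.
(d) batch 4: |A| = 8, |A ∩ B| = 3; needs |A ∩ B| < |A ∖ B| — true.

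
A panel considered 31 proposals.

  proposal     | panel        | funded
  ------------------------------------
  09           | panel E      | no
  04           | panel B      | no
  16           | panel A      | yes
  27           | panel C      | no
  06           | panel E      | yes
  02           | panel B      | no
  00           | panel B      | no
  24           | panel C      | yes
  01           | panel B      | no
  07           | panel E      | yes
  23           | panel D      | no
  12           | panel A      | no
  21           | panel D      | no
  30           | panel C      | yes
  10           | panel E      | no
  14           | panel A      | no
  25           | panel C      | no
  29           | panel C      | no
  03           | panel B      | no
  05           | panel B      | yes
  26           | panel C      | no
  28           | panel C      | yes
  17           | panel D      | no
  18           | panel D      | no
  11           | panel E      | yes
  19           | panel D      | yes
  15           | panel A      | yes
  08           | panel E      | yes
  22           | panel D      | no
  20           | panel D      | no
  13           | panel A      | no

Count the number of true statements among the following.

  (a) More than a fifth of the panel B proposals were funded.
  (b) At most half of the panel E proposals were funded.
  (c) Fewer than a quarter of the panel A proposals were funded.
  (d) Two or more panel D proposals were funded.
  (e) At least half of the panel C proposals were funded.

(a) panel B: |A| = 6, |A ∩ B| = 1; needs |A ∩ B| / |A| > 1/5 — false.
(b) panel E: |A| = 6, |A ∩ B| = 4; needs |A ∩ B| ≤ |A ∖ B| — false.
(c) panel A: |A| = 5, |A ∩ B| = 2; needs |A ∩ B| / |A| < 1/4 — false.
(d) panel D: |A| = 7, |A ∩ B| = 1; needs |A ∩ B| ≥ 2 — false.
(e) panel C: |A| = 7, |A ∩ B| = 3; needs |A ∩ B| ≥ |A ∖ B| — false.

0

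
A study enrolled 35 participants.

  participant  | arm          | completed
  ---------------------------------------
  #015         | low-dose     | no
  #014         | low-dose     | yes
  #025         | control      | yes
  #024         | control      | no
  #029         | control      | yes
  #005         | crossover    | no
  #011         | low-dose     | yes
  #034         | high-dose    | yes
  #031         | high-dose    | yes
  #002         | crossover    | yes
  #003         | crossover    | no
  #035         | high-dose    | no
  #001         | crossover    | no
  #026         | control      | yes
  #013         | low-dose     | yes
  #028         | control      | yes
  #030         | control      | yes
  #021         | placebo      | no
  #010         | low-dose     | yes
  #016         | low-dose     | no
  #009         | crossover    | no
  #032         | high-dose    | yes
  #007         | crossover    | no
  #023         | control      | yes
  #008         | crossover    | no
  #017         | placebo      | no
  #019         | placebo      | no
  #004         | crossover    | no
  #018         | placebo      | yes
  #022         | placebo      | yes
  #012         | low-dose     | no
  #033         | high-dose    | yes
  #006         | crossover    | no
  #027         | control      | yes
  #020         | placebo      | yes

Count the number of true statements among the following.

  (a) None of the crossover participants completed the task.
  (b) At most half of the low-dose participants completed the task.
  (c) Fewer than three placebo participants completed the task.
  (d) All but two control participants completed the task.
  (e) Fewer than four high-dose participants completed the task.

(a) crossover: |A| = 9, |A ∩ B| = 1; needs A ∩ B = ∅ (|A ∩ B| = 0) — false.
(b) low-dose: |A| = 7, |A ∩ B| = 4; needs |A ∩ B| ≤ |A ∖ B| — false.
(c) placebo: |A| = 6, |A ∩ B| = 3; needs |A ∩ B| < 3 — false.
(d) control: |A| = 8, |A ∩ B| = 7; needs |A ∖ B| = 2 — false.
(e) high-dose: |A| = 5, |A ∩ B| = 4; needs |A ∩ B| < 4 — false.

0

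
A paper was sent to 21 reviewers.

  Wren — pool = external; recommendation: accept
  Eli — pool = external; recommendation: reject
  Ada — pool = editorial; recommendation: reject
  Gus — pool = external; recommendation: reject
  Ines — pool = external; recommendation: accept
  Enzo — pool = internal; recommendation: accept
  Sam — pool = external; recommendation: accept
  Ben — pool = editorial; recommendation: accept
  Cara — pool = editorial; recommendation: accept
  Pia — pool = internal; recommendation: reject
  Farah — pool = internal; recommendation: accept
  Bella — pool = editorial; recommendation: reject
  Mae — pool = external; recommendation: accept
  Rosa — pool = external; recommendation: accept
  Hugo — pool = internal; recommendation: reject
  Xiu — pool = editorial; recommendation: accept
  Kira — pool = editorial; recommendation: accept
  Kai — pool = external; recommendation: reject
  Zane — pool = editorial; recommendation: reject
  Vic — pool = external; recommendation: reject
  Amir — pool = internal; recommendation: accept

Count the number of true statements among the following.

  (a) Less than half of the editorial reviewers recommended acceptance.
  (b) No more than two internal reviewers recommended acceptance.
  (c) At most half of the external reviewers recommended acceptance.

0

(a) editorial: |A| = 7, |A ∩ B| = 4; needs |A ∩ B| < |A ∖ B| — false.
(b) internal: |A| = 5, |A ∩ B| = 3; needs |A ∩ B| ≤ 2 — false.
(c) external: |A| = 9, |A ∩ B| = 5; needs |A ∩ B| ≤ |A ∖ B| — false.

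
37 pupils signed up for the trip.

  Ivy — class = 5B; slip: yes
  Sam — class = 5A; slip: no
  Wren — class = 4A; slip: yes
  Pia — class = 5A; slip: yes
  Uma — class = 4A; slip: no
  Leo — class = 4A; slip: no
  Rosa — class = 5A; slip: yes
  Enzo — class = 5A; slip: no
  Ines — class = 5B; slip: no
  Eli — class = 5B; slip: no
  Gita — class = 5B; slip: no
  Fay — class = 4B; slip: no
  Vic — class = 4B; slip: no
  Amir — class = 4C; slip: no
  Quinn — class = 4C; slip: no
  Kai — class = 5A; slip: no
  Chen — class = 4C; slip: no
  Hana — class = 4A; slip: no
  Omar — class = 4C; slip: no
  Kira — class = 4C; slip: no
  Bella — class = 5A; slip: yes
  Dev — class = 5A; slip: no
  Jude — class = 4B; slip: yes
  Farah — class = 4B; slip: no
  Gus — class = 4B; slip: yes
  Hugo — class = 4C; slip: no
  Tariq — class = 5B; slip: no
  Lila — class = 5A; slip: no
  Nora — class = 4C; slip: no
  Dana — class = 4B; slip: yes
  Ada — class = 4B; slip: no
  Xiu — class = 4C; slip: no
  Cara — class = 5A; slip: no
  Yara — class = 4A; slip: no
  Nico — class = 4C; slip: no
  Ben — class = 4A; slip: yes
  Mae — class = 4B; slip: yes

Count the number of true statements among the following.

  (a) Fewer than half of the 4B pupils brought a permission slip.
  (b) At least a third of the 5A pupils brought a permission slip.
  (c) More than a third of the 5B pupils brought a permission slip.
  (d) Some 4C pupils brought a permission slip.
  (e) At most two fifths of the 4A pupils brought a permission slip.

2

(a) 4B: |A| = 8, |A ∩ B| = 4; needs |A ∩ B| < |A ∖ B| — false.
(b) 5A: |A| = 9, |A ∩ B| = 3; needs |A ∩ B| / |A| ≥ 1/3 — true.
(c) 5B: |A| = 5, |A ∩ B| = 1; needs |A ∩ B| / |A| > 1/3 — false.
(d) 4C: |A| = 9, |A ∩ B| = 0; needs A ∩ B ≠ ∅ (|A ∩ B| ≥ 1) — false.
(e) 4A: |A| = 6, |A ∩ B| = 2; needs |A ∩ B| / |A| ≤ 2/5 — true.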